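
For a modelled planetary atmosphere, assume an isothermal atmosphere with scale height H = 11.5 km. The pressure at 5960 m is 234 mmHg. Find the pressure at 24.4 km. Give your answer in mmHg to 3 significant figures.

P ≈ 47.1 mmHg

Between two levels, P₂ = P₁ exp(−Δz/H) with Δz = z₂ − z₁.
Δz = 24400 − 5960.0 = 18440 m; Δz/H = 18440/11500 = 1.6035.
P₂ = 234 × exp(−1.6035) = 234 × 0.20119 = 47.078 mmHg.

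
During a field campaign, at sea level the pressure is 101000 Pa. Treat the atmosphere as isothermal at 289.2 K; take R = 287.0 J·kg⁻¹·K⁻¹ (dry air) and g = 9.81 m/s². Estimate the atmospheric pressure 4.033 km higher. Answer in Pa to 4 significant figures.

P ≈ 62710 Pa

Scale height: H = RT/g = 287.0 × 289.2 / 9.81 = 8460.8 m.
Barometric formula: P = P₀ exp(−z/H).
z/H = 4033.0/8460.8 = 0.47667; exp(−0.47667) = 0.62085.
P = 101000 × 0.62085 = 62706 Pa.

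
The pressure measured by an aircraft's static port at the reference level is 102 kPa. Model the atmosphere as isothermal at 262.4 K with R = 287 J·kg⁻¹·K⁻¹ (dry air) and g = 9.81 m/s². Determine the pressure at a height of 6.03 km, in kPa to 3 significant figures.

P ≈ 46.5 kPa

Scale height: H = RT/g = 287 × 262.4 / 9.81 = 7676.7 m.
Barometric formula: P = P₀ exp(−z/H).
z/H = 6030.0/7676.7 = 0.78549; exp(−0.78549) = 0.45590.
P = 102 × 0.45590 = 46.502 kPa.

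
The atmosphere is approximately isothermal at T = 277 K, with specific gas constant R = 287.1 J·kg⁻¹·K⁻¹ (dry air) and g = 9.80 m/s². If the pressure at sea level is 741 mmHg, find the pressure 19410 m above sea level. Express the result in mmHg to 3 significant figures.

Scale height: H = RT/g = 287.1 × 277 / 9.80 = 8115.0 m.
Barometric formula: P = P₀ exp(−z/H).
z/H = 19410/8115.0 = 2.3919; exp(−2.3919) = 0.091456.
P = 741 × 0.091456 = 67.769 mmHg.

P ≈ 67.8 mmHg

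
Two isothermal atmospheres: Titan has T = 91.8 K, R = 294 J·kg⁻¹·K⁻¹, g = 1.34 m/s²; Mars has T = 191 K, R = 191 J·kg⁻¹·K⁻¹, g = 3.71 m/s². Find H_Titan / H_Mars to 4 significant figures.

H = RT/g for each body.
H_Titan = 294 × 91.8 / 1.34 = 20141 m.
H_Mars = 191 × 191 / 3.71 = 9833.2 m.
H_Titan/H_Mars = 20141/9833.2 = 2.0483.

H_Titan/H_Mars ≈ 2.048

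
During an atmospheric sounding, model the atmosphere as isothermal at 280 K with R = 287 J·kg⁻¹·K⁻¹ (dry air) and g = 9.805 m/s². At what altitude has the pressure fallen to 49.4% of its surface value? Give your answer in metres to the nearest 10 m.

z ≈ 5780 m

Scale height: H = RT/g = 287 × 280 / 9.805 = 8195.8 m.
Set P/P₀ = exp(−z/H) = 0.494, so z = −H ln(0.494).
−ln(0.494) = 0.70522; z = 8195.8 × 0.70522 = 5779.8 m.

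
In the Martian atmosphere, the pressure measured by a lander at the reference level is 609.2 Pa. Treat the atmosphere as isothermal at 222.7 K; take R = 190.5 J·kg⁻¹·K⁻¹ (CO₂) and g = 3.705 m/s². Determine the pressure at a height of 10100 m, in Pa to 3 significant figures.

P ≈ 252 Pa

Scale height: H = RT/g = 190.5 × 222.7 / 3.705 = 11451 m.
Barometric formula: P = P₀ exp(−z/H).
z/H = 10100/11451 = 0.88202; exp(−0.88202) = 0.41395.
P = 609.2 × 0.41395 = 252.18 Pa.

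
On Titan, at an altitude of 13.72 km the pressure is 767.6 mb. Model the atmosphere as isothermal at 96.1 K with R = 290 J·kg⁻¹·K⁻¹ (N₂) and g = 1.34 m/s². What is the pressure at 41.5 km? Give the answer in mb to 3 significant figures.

P ≈ 202 mb

Scale height: H = RT/g = 290 × 96.1 / 1.34 = 20798 m.
Between two levels, P₂ = P₁ exp(−Δz/H) with Δz = z₂ − z₁.
Δz = 41500 − 13720 = 27780 m; Δz/H = 27780/20798 = 1.3357.
P₂ = 767.6 × exp(−1.3357) = 767.6 × 0.26297 = 201.86 mb.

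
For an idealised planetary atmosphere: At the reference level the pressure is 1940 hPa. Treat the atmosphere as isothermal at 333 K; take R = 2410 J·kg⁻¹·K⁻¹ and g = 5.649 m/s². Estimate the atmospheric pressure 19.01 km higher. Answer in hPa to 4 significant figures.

P ≈ 1697 hPa

Scale height: H = RT/g = 2410 × 333 / 5.649 = 142070 m.
Barometric formula: P = P₀ exp(−z/H).
z/H = 19010/142070 = 0.13381; exp(−0.13381) = 0.87476.
P = 1940 × 0.87476 = 1697.0 hPa.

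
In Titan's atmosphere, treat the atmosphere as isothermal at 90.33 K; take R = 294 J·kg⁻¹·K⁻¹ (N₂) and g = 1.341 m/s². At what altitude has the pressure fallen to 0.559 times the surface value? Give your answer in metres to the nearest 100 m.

z ≈ 11500 m

Scale height: H = RT/g = 294 × 90.33 / 1.341 = 19804 m.
Set P/P₀ = exp(−z/H) = 0.559, so z = −H ln(0.559).
−ln(0.559) = 0.58161; z = 19804 × 0.58161 = 11518 m.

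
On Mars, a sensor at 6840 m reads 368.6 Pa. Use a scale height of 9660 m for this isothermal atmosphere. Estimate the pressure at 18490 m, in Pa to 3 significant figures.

P ≈ 110 Pa

Between two levels, P₂ = P₁ exp(−Δz/H) with Δz = z₂ − z₁.
Δz = 18490 − 6840.0 = 11650 m; Δz/H = 11650/9660.0 = 1.2060.
P₂ = 368.6 × exp(−1.2060) = 368.6 × 0.29939 = 110.36 Pa.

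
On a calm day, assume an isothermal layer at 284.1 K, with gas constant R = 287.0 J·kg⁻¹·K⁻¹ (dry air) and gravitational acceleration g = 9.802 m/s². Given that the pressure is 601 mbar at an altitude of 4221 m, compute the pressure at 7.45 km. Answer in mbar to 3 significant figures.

Scale height: H = RT/g = 287.0 × 284.1 / 9.802 = 8318.4 m.
Between two levels, P₂ = P₁ exp(−Δz/H) with Δz = z₂ − z₁.
Δz = 7450.0 − 4221.0 = 3229.0 m; Δz/H = 3229.0/8318.4 = 0.38818.
P₂ = 601 × exp(−0.38818) = 601 × 0.67829 = 407.65 mbar.

P ≈ 408 mbar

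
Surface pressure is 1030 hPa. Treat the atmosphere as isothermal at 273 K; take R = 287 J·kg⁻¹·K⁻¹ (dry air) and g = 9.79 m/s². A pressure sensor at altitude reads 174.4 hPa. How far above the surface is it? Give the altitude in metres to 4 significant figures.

z ≈ 14210 m

Scale height: H = RT/g = 287 × 273 / 9.79 = 8003.2 m.
Invert the barometric formula: z = H ln(P₀/P).
P₀/P = 1030/174.4 = 5.9060; ln(5.9060) = 1.7760.
z = 8003.2 × 1.7760 = 14214 m.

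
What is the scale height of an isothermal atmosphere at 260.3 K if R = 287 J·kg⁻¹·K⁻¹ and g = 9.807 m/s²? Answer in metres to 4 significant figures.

H ≈ 7618 m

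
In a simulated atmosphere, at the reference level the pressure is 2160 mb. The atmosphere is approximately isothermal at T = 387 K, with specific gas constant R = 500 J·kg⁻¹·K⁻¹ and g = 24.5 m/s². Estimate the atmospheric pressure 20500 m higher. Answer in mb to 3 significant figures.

Scale height: H = RT/g = 500 × 387 / 24.5 = 7898.0 m.
Barometric formula: P = P₀ exp(−z/H).
z/H = 20500/7898.0 = 2.5956; exp(−2.5956) = 0.074601.
P = 2160 × 0.074601 = 161.14 mb.

P ≈ 161 mb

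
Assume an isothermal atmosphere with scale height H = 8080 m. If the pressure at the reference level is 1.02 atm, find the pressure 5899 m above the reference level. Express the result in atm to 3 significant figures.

Barometric formula: P = P₀ exp(−z/H).
z/H = 5899.0/8080.0 = 0.73007; exp(−0.73007) = 0.48188.
P = 1.02 × 0.48188 = 0.49152 atm.

P ≈ 0.492 atm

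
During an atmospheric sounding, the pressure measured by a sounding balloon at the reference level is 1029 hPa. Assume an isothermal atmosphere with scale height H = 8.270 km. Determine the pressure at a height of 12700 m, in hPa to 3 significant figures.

P ≈ 222 hPa

Barometric formula: P = P₀ exp(−z/H).
z/H = 12700/8270.0 = 1.5357; exp(−1.5357) = 0.21530.
P = 1029 × 0.21530 = 221.54 hPa.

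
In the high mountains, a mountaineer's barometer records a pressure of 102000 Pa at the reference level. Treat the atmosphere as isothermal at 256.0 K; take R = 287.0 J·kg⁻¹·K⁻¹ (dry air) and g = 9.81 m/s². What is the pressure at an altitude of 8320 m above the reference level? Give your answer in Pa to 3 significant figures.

Scale height: H = RT/g = 287.0 × 256.0 / 9.81 = 7489.5 m.
Barometric formula: P = P₀ exp(−z/H).
z/H = 8320.0/7489.5 = 1.1109; exp(−1.1109) = 0.32926.
P = 102000 × 0.32926 = 33585 Pa.

P ≈ 33600 Pa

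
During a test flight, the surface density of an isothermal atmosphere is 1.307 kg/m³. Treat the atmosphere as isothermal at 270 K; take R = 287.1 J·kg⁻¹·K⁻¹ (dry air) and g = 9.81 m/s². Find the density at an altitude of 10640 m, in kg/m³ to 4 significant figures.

Scale height: H = RT/g = 287.1 × 270 / 9.81 = 7901.8 m.
In an isothermal atmosphere, density decays like pressure: ρ = ρ₀ exp(−z/H).
z/H = 10640/7901.8 = 1.3465; exp(−1.3465) = 0.26015.
ρ = 1.307 × 0.26015 = 0.34002 kg/m³.

ρ ≈ 0.3400 kg/m³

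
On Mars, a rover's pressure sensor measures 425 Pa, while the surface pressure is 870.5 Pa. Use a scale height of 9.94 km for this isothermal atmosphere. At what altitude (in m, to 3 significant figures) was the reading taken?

Invert the barometric formula: z = H ln(P₀/P).
P₀/P = 870.5/425 = 2.0482; ln(2.0482) = 0.71696.
z = 9940.0 × 0.71696 = 7126.6 m.

z ≈ 7130 m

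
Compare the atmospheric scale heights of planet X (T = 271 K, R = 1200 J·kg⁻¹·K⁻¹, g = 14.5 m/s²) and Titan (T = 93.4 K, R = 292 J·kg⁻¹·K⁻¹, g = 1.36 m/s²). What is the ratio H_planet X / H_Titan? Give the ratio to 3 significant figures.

H = RT/g for each body.
H_planet X = 1200 × 271 / 14.5 = 22428 m.
H_Titan = 292 × 93.4 / 1.36 = 20054 m.
H_planet X/H_Titan = 22428/20054 = 1.1184.

H_planet X/H_Titan ≈ 1.12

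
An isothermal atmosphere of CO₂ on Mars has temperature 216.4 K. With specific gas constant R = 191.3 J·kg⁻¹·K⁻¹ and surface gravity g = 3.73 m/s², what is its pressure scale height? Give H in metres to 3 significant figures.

The scale height of an isothermal atmosphere is H = RT/g.
H = 191.3 × 216.4 / 3.73 = 41397/3.73 = 11098 m.

H ≈ 11100 m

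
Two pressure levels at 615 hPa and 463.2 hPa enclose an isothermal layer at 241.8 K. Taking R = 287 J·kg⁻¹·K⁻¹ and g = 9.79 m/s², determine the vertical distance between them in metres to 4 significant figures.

Hypsometric equation: Δz = (R T̄/g) ln(P₁/P₂).
R T̄/g = 287 × 241.8 / 9.79 = 7088.5 m.
ln(615/463.2) = ln(1.3277) = 0.28345.
Δz = 7088.5 × 0.28345 = 2009.2 m.

Δz ≈ 2009 m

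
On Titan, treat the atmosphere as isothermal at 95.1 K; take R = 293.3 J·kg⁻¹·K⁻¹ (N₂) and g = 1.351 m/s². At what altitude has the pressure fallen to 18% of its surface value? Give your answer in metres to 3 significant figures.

z ≈ 35400 m

Scale height: H = RT/g = 293.3 × 95.1 / 1.351 = 20646 m.
Set P/P₀ = exp(−z/H) = 0.18, so z = −H ln(0.18).
−ln(0.18) = 1.7148; z = 20646 × 1.7148 = 35404 m.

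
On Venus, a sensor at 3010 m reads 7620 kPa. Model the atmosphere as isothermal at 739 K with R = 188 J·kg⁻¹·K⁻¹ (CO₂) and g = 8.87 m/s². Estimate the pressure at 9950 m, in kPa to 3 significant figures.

P ≈ 4890 kPa

Scale height: H = RT/g = 188 × 739 / 8.87 = 15663 m.
Between two levels, P₂ = P₁ exp(−Δz/H) with Δz = z₂ − z₁.
Δz = 9950.0 − 3010.0 = 6940.0 m; Δz/H = 6940.0/15663 = 0.44308.
P₂ = 7620 × exp(−0.44308) = 7620 × 0.64206 = 4892.5 kPa.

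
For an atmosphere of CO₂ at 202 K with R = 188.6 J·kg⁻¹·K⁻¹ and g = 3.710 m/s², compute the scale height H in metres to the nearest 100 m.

H ≈ 10300 m

The scale height of an isothermal atmosphere is H = RT/g.
H = 188.6 × 202 / 3.710 = 38097/3.710 = 10269 m.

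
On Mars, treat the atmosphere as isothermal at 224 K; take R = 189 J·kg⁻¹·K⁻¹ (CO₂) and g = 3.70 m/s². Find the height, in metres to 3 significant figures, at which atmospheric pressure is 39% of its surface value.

Scale height: H = RT/g = 189 × 224 / 3.70 = 11442 m.
Set P/P₀ = exp(−z/H) = 0.39, so z = −H ln(0.39).
−ln(0.39) = 0.94161; z = 11442 × 0.94161 = 10774 m.

z ≈ 10800 m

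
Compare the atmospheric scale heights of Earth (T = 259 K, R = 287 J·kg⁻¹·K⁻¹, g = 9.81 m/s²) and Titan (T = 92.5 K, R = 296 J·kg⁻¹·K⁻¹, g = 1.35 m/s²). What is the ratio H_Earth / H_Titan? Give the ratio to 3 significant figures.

H_Earth/H_Titan ≈ 0.374

H = RT/g for each body.
H_Earth = 287 × 259 / 9.81 = 7577.3 m.
H_Titan = 296 × 92.5 / 1.35 = 20281 m.
H_Earth/H_Titan = 7577.3/20281 = 0.37362.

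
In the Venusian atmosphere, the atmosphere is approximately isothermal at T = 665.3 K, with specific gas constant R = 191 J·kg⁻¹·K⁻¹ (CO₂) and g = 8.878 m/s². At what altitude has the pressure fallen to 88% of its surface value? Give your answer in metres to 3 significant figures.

Scale height: H = RT/g = 191 × 665.3 / 8.878 = 14313 m.
Set P/P₀ = exp(−z/H) = 0.88, so z = −H ln(0.88).
−ln(0.88) = 0.12783; z = 14313 × 0.12783 = 1829.6 m.

z ≈ 1830 m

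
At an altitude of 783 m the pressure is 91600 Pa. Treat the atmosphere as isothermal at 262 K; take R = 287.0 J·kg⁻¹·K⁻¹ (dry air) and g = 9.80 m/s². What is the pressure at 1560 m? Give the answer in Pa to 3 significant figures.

P ≈ 82800 Pa

Scale height: H = RT/g = 287.0 × 262 / 9.80 = 7672.9 m.
Between two levels, P₂ = P₁ exp(−Δz/H) with Δz = z₂ − z₁.
Δz = 1560.0 − 783.00 = 777.00 m; Δz/H = 777.00/7672.9 = 0.10127.
P₂ = 91600 × exp(−0.10127) = 91600 × 0.90369 = 82778 Pa.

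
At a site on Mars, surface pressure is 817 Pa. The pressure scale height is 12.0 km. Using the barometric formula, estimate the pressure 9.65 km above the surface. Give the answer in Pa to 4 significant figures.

P ≈ 365.6 Pa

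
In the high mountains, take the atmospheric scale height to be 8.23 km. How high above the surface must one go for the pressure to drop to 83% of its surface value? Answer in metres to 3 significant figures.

z ≈ 1530 m

Set P/P₀ = exp(−z/H) = 0.83, so z = −H ln(0.83).
−ln(0.83) = 0.18633; z = 8230.0 × 0.18633 = 1533.5 m.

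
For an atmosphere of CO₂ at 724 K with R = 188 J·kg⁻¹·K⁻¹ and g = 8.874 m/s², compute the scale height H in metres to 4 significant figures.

H ≈ 15340 m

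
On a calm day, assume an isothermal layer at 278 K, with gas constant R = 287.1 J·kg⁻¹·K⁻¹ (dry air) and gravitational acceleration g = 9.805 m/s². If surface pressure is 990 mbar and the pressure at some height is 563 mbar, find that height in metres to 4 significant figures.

z ≈ 4594 m

Scale height: H = RT/g = 287.1 × 278 / 9.805 = 8140.1 m.
Invert the barometric formula: z = H ln(P₀/P).
P₀/P = 990/563 = 1.7584; ln(1.7584) = 0.56440.
z = 8140.1 × 0.56440 = 4594.3 m.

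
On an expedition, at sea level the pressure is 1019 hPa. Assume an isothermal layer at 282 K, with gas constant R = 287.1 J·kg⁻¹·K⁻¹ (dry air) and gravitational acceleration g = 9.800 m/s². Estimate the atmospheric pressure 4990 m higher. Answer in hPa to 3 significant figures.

P ≈ 557 hPa

Scale height: H = RT/g = 287.1 × 282 / 9.800 = 8261.4 m.
Barometric formula: P = P₀ exp(−z/H).
z/H = 4990.0/8261.4 = 0.60401; exp(−0.60401) = 0.54662.
P = 1019 × 0.54662 = 557.01 hPa.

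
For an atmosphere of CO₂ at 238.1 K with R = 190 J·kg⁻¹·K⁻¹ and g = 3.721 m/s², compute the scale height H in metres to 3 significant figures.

H ≈ 12200 m

The scale height of an isothermal atmosphere is H = RT/g.
H = 190 × 238.1 / 3.721 = 45239/3.721 = 12158 m.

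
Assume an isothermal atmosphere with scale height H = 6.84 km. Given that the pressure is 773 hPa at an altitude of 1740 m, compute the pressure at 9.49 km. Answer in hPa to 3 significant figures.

P ≈ 249 hPa

Between two levels, P₂ = P₁ exp(−Δz/H) with Δz = z₂ − z₁.
Δz = 9490.0 − 1740.0 = 7750.0 m; Δz/H = 7750.0/6840.0 = 1.1330.
P₂ = 773 × exp(−1.1330) = 773 × 0.32207 = 248.96 hPa.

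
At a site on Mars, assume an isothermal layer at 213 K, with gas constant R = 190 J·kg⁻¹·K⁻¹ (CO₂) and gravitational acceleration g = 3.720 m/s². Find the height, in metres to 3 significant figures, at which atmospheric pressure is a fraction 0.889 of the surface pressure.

Scale height: H = RT/g = 190 × 213 / 3.720 = 10879 m.
Set P/P₀ = exp(−z/H) = 0.889, so z = −H ln(0.889).
−ln(0.889) = 0.11766; z = 10879 × 0.11766 = 1280.0 m.

z ≈ 1280 m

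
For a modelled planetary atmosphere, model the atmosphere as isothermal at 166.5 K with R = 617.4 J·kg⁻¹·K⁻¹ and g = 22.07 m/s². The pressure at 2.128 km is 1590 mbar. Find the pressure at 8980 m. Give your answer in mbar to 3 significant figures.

P ≈ 365 mbar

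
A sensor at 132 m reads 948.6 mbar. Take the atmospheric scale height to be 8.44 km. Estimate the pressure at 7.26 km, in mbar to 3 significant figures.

Between two levels, P₂ = P₁ exp(−Δz/H) with Δz = z₂ − z₁.
Δz = 7260.0 − 132.00 = 7128.0 m; Δz/H = 7128.0/8440.0 = 0.84455.
P₂ = 948.6 × exp(−0.84455) = 948.6 × 0.42975 = 407.66 mbar.

P ≈ 408 mbar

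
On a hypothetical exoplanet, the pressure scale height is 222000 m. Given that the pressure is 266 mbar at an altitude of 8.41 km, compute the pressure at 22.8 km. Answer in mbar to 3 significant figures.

P ≈ 249 mbar

Between two levels, P₂ = P₁ exp(−Δz/H) with Δz = z₂ − z₁.
Δz = 22800 − 8410.0 = 14390 m; Δz/H = 14390/222000 = 0.064820.
P₂ = 266 × exp(−0.064820) = 266 × 0.93724 = 249.31 mbar.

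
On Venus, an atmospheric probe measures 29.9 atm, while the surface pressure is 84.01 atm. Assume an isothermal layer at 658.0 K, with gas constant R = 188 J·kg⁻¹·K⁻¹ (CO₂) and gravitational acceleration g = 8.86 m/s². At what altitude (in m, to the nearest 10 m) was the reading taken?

z ≈ 14420 m

Scale height: H = RT/g = 188 × 658.0 / 8.86 = 13962 m.
Invert the barometric formula: z = H ln(P₀/P).
P₀/P = 84.01/29.9 = 2.8097; ln(2.8097) = 1.0331.
z = 13962 × 1.0331 = 14424 m.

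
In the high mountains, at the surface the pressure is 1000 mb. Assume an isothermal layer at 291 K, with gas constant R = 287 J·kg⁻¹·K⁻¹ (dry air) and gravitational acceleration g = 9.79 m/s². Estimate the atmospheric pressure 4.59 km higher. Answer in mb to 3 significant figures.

Scale height: H = RT/g = 287 × 291 / 9.79 = 8530.8 m.
Barometric formula: P = P₀ exp(−z/H).
z/H = 4590.0/8530.8 = 0.53805; exp(−0.53805) = 0.58389.
P = 1000 × 0.58389 = 583.89 mb.

P ≈ 584 mb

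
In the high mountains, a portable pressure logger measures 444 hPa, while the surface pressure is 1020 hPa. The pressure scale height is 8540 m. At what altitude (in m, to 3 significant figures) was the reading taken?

z ≈ 7100 m

Invert the barometric formula: z = H ln(P₀/P).
P₀/P = 1020/444 = 2.2973; ln(2.2973) = 0.83173.
z = 8540.0 × 0.83173 = 7103.0 m.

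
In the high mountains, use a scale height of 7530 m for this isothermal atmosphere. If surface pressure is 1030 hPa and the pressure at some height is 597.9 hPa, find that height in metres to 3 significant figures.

Invert the barometric formula: z = H ln(P₀/P).
P₀/P = 1030/597.9 = 1.7227; ln(1.7227) = 0.54389.
z = 7530.0 × 0.54389 = 4095.5 m.

z ≈ 4100 m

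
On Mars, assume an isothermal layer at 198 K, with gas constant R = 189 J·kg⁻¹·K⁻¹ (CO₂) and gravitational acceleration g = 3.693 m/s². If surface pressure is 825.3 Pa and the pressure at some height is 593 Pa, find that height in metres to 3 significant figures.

Scale height: H = RT/g = 189 × 198 / 3.693 = 10133 m.
Invert the barometric formula: z = H ln(P₀/P).
P₀/P = 825.3/593 = 1.3917; ln(1.3917) = 0.33053.
z = 10133 × 0.33053 = 3349.3 m.

z ≈ 3350 m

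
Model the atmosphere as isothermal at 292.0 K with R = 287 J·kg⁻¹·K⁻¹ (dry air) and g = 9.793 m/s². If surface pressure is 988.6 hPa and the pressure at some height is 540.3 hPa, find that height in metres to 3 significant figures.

Scale height: H = RT/g = 287 × 292.0 / 9.793 = 8557.5 m.
Invert the barometric formula: z = H ln(P₀/P).
P₀/P = 988.6/540.3 = 1.8297; ln(1.8297) = 0.60415.
z = 8557.5 × 0.60415 = 5170.0 m.

z ≈ 5170 m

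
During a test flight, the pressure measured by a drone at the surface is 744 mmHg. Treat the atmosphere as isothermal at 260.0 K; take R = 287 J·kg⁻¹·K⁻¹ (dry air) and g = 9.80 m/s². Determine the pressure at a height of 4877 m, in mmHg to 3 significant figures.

P ≈ 392 mmHg

Scale height: H = RT/g = 287 × 260.0 / 9.80 = 7614.3 m.
Barometric formula: P = P₀ exp(−z/H).
z/H = 4877.0/7614.3 = 0.64051; exp(−0.64051) = 0.52702.
P = 744 × 0.52702 = 392.10 mmHg.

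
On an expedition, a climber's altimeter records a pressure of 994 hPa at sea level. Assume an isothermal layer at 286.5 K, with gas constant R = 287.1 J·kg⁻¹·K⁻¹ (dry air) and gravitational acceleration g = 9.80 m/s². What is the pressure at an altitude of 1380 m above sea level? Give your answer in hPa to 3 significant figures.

P ≈ 843 hPa

Scale height: H = RT/g = 287.1 × 286.5 / 9.80 = 8393.3 m.
Barometric formula: P = P₀ exp(−z/H).
z/H = 1380.0/8393.3 = 0.16442; exp(−0.16442) = 0.84839.
P = 994 × 0.84839 = 843.30 hPa.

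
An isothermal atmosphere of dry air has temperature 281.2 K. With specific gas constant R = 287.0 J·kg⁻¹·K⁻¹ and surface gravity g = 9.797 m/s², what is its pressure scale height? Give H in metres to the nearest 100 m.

The scale height of an isothermal atmosphere is H = RT/g.
H = 287.0 × 281.2 / 9.797 = 80704/9.797 = 8237.6 m.

H ≈ 8200 m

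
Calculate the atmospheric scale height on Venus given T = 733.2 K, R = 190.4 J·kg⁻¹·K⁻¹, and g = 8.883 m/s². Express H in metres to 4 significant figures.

The scale height of an isothermal atmosphere is H = RT/g.
H = 190.4 × 733.2 / 8.883 = 139600/8.883 = 15715 m.

H ≈ 15720 m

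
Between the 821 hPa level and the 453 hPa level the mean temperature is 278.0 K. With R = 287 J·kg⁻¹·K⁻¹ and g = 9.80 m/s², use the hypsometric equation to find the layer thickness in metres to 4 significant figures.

Δz ≈ 4841 m

Hypsometric equation: Δz = (R T̄/g) ln(P₁/P₂).
R T̄/g = 287 × 278.0 / 9.80 = 8141.4 m.
ln(821/453) = ln(1.8124) = 0.59465.
Δz = 8141.4 × 0.59465 = 4841.3 m.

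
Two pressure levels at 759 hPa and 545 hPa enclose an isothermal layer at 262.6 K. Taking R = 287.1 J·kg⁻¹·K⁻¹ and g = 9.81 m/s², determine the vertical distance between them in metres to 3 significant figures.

Hypsometric equation: Δz = (R T̄/g) ln(P₁/P₂).
R T̄/g = 287.1 × 262.6 / 9.81 = 7685.3 m.
ln(759/545) = ln(1.3927) = 0.33124.
Δz = 7685.3 × 0.33124 = 2545.7 m.

Δz ≈ 2550 m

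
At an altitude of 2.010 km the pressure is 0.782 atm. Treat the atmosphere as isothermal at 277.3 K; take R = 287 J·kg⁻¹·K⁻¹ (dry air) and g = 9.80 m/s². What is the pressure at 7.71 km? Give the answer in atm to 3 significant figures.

P ≈ 0.388 atm

Scale height: H = RT/g = 287 × 277.3 / 9.80 = 8120.9 m.
Between two levels, P₂ = P₁ exp(−Δz/H) with Δz = z₂ − z₁.
Δz = 7710.0 − 2010.0 = 5700.0 m; Δz/H = 5700.0/8120.9 = 0.70189.
P₂ = 0.782 × exp(−0.70189) = 0.782 × 0.49565 = 0.38760 atm.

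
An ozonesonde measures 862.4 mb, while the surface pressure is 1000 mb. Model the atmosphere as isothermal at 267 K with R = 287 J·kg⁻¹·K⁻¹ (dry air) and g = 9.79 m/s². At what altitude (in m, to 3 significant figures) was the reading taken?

z ≈ 1160 m

Scale height: H = RT/g = 287 × 267 / 9.79 = 7827.3 m.
Invert the barometric formula: z = H ln(P₀/P).
P₀/P = 1000/862.4 = 1.1596; ln(1.1596) = 0.14808.
z = 7827.3 × 0.14808 = 1159.1 m.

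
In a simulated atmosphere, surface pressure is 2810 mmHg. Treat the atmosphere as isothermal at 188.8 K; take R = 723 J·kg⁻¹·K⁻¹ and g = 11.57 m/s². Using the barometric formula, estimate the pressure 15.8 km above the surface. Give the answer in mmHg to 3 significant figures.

Scale height: H = RT/g = 723 × 188.8 / 11.57 = 11798 m.
Barometric formula: P = P₀ exp(−z/H).
z/H = 15800/11798 = 1.3392; exp(−1.3392) = 0.26206.
P = 2810 × 0.26206 = 736.39 mmHg.

P ≈ 736 mmHg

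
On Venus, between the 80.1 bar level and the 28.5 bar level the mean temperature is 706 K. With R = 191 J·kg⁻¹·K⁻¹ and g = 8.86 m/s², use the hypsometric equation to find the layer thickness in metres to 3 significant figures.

Δz ≈ 15700 m

Hypsometric equation: Δz = (R T̄/g) ln(P₁/P₂).
R T̄/g = 191 × 706 / 8.86 = 15220 m.
ln(80.1/28.5) = ln(2.8105) = 1.0334.
Δz = 15220 × 1.0334 = 15728 m.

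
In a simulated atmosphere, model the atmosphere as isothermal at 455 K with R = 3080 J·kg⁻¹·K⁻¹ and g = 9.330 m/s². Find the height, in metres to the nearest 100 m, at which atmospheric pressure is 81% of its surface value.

z ≈ 31700 m

Scale height: H = RT/g = 3080 × 455 / 9.330 = 150200 m.
Set P/P₀ = exp(−z/H) = 0.81, so z = −H ln(0.81).
−ln(0.81) = 0.21072; z = 150200 × 0.21072 = 31650 m.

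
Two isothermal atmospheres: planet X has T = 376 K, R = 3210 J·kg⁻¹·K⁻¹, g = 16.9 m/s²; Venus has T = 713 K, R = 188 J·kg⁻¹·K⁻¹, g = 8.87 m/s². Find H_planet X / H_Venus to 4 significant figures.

H = RT/g for each body.
H_planet X = 3210 × 376 / 16.9 = 71418 m.
H_Venus = 188 × 713 / 8.87 = 15112 m.
H_planet X/H_Venus = 71418/15112 = 4.7259.

H_planet X/H_Venus ≈ 4.726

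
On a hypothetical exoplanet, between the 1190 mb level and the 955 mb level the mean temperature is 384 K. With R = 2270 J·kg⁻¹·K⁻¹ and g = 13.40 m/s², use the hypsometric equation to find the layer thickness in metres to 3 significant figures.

Δz ≈ 14300 m

Hypsometric equation: Δz = (R T̄/g) ln(P₁/P₂).
R T̄/g = 2270 × 384 / 13.40 = 65051 m.
ln(1190/955) = ln(1.2461) = 0.22002.
Δz = 65051 × 0.22002 = 14313 m.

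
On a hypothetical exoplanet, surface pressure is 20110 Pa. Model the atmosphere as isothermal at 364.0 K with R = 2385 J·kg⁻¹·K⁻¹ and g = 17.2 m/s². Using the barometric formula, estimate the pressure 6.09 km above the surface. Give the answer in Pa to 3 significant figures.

Scale height: H = RT/g = 2385 × 364.0 / 17.2 = 50473 m.
Barometric formula: P = P₀ exp(−z/H).
z/H = 6090.0/50473 = 0.12066; exp(−0.12066) = 0.88634.
P = 20110 × 0.88634 = 17824 Pa.

P ≈ 17800 Pa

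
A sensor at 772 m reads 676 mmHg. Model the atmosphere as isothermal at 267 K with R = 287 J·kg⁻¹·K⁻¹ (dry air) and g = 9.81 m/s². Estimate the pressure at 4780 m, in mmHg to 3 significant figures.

P ≈ 405 mmHg

Scale height: H = RT/g = 287 × 267 / 9.81 = 7811.3 m.
Between two levels, P₂ = P₁ exp(−Δz/H) with Δz = z₂ − z₁.
Δz = 4780.0 − 772.00 = 4008.0 m; Δz/H = 4008.0/7811.3 = 0.51310.
P₂ = 676 × exp(−0.51310) = 676 × 0.59864 = 404.68 mmHg.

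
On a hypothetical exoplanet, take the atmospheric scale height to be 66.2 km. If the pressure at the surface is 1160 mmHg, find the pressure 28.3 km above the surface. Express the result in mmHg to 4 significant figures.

P ≈ 756.5 mmHg

Barometric formula: P = P₀ exp(−z/H).
z/H = 28300/66200 = 0.42749; exp(−0.42749) = 0.65214.
P = 1160 × 0.65214 = 756.48 mmHg.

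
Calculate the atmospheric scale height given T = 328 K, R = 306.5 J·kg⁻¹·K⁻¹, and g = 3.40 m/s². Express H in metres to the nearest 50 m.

H ≈ 29550 m

The scale height of an isothermal atmosphere is H = RT/g.
H = 306.5 × 328 / 3.40 = 100530/3.40 = 29568 m.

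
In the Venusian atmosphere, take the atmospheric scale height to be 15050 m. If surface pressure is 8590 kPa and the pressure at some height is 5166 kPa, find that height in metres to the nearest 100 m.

z ≈ 7700 m

Invert the barometric formula: z = H ln(P₀/P).
P₀/P = 8590/5166 = 1.6628; ln(1.6628) = 0.50850.
z = 15050 × 0.50850 = 7652.9 m.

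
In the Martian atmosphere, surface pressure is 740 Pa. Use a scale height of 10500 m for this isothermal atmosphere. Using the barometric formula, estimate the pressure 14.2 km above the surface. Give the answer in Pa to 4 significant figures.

P ≈ 191.4 Pa

Barometric formula: P = P₀ exp(−z/H).
z/H = 14200/10500 = 1.3524; exp(−1.3524) = 0.25862.
P = 740 × 0.25862 = 191.38 Pa.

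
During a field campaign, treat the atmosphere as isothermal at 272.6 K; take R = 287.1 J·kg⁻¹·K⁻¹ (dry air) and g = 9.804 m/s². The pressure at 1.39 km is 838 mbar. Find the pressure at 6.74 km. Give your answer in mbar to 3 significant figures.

P ≈ 429 mbar

Scale height: H = RT/g = 287.1 × 272.6 / 9.804 = 7982.8 m.
Between two levels, P₂ = P₁ exp(−Δz/H) with Δz = z₂ − z₁.
Δz = 6740.0 − 1390.0 = 5350.0 m; Δz/H = 5350.0/7982.8 = 0.67019.
P₂ = 838 × exp(−0.67019) = 838 × 0.51161 = 428.73 mbar.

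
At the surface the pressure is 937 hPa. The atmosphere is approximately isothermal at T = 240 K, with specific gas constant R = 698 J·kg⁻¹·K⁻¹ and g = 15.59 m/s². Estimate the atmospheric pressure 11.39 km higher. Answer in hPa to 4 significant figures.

P ≈ 324.6 hPa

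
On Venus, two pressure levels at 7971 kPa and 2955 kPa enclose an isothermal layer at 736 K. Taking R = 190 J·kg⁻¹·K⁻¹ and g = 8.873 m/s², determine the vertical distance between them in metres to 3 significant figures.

Hypsometric equation: Δz = (R T̄/g) ln(P₁/P₂).
R T̄/g = 190 × 736 / 8.873 = 15760 m.
ln(7971/2955) = ln(2.6975) = 0.99233.
Δz = 15760 × 0.99233 = 15639 m.

Δz ≈ 15600 m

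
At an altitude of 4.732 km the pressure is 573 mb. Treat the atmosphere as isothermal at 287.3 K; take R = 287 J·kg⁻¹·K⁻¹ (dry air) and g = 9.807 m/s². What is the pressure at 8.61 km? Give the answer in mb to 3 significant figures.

P ≈ 361 mb

Scale height: H = RT/g = 287 × 287.3 / 9.807 = 8407.8 m.
Between two levels, P₂ = P₁ exp(−Δz/H) with Δz = z₂ − z₁.
Δz = 8610.0 − 4732.0 = 3878.0 m; Δz/H = 3878.0/8407.8 = 0.46124.
P₂ = 573 × exp(−0.46124) = 573 × 0.63050 = 361.28 mb.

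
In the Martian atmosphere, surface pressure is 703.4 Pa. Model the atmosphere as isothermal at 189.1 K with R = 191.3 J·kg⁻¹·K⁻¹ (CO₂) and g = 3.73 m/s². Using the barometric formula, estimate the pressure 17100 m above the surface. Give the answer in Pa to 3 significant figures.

P ≈ 121 Pa

Scale height: H = RT/g = 191.3 × 189.1 / 3.73 = 9698.3 m.
Barometric formula: P = P₀ exp(−z/H).
z/H = 17100/9698.3 = 1.7632; exp(−1.7632) = 0.17150.
P = 703.4 × 0.17150 = 120.63 Pa.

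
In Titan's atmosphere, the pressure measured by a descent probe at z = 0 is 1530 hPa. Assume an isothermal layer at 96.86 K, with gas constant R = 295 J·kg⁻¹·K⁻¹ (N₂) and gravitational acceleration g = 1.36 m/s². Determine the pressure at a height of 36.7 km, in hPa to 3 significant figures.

P ≈ 267 hPa

Scale height: H = RT/g = 295 × 96.86 / 1.36 = 21010 m.
Barometric formula: P = P₀ exp(−z/H).
z/H = 36700/21010 = 1.7468; exp(−1.7468) = 0.17433.
P = 1530 × 0.17433 = 266.72 hPa.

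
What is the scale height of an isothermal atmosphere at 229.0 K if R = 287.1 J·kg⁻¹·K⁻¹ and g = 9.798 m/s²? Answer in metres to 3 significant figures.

The scale height of an isothermal atmosphere is H = RT/g.
H = 287.1 × 229.0 / 9.798 = 65746/9.798 = 6710.1 m.

H ≈ 6710 m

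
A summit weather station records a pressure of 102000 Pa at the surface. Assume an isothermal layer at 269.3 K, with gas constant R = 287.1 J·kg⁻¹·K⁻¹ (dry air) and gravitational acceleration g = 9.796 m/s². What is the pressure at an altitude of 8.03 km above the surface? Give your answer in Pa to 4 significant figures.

Scale height: H = RT/g = 287.1 × 269.3 / 9.796 = 7892.6 m.
Barometric formula: P = P₀ exp(−z/H).
z/H = 8030.0/7892.6 = 1.0174; exp(−1.0174) = 0.36153.
P = 102000 × 0.36153 = 36876 Pa.

P ≈ 36880 Pa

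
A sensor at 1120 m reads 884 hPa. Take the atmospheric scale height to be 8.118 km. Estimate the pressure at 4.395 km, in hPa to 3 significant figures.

Between two levels, P₂ = P₁ exp(−Δz/H) with Δz = z₂ − z₁.
Δz = 4395.0 − 1120.0 = 3275.0 m; Δz/H = 3275.0/8118.0 = 0.40342.
P₂ = 884 × exp(−0.40342) = 884 × 0.66803 = 590.54 hPa.

P ≈ 591 hPa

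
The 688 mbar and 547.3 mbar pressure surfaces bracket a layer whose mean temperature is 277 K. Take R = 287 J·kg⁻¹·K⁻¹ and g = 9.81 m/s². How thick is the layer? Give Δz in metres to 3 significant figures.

Δz ≈ 1850 m

Hypsometric equation: Δz = (R T̄/g) ln(P₁/P₂).
R T̄/g = 287 × 277 / 9.81 = 8103.9 m.
ln(688/547.3) = ln(1.2571) = 0.22881.
Δz = 8103.9 × 0.22881 = 1854.3 m.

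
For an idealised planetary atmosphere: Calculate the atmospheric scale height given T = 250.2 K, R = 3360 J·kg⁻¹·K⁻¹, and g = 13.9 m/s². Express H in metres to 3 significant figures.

H ≈ 60500 m

The scale height of an isothermal atmosphere is H = RT/g.
H = 3360 × 250.2 / 13.9 = 840670/13.9 = 60480 m.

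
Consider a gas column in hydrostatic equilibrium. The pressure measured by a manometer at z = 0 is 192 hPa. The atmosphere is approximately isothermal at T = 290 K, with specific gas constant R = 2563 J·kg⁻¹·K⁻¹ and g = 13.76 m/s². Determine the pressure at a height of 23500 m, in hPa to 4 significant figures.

Scale height: H = RT/g = 2563 × 290 / 13.76 = 54017 m.
Barometric formula: P = P₀ exp(−z/H).
z/H = 23500/54017 = 0.43505; exp(−0.43505) = 0.64723.
P = 192 × 0.64723 = 124.27 hPa.

P ≈ 124.3 hPa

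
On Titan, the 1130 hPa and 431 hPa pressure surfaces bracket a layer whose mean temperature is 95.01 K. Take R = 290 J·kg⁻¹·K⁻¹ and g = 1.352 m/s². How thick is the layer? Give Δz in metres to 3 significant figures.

Hypsometric equation: Δz = (R T̄/g) ln(P₁/P₂).
R T̄/g = 290 × 95.01 / 1.352 = 20379 m.
ln(1130/431) = ln(2.6218) = 0.96386.
Δz = 20379 × 0.96386 = 19643 m.

Δz ≈ 19600 m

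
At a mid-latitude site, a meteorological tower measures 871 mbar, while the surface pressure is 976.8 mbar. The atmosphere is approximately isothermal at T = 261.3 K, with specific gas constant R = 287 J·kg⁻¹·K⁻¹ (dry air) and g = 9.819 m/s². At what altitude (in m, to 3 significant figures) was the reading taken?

Scale height: H = RT/g = 287 × 261.3 / 9.819 = 7637.5 m.
Invert the barometric formula: z = H ln(P₀/P).
P₀/P = 976.8/871 = 1.1215; ln(1.1215) = 0.11467.
z = 7637.5 × 0.11467 = 875.79 m.

z ≈ 876 m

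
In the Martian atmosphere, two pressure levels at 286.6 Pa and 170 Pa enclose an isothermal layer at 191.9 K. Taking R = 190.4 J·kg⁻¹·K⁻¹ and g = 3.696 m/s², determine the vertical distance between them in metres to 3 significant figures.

Δz ≈ 5160 m

Hypsometric equation: Δz = (R T̄/g) ln(P₁/P₂).
R T̄/g = 190.4 × 191.9 / 3.696 = 9885.8 m.
ln(286.6/170) = ln(1.6859) = 0.52230.
Δz = 9885.8 × 0.52230 = 5163.4 m.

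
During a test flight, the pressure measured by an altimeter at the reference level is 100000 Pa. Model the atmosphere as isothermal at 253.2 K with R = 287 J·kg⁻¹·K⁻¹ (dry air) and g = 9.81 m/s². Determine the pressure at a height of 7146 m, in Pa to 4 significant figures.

P ≈ 38110 Pa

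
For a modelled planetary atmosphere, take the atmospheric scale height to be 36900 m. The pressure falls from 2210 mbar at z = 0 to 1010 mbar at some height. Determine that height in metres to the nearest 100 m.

Invert the barometric formula: z = H ln(P₀/P).
P₀/P = 2210/1010 = 2.1881; ln(2.1881) = 0.78303.
z = 36900 × 0.78303 = 28894 m.

z ≈ 28900 m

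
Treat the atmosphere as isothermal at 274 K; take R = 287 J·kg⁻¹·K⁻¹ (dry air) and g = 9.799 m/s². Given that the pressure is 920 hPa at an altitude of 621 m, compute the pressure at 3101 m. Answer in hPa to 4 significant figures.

P ≈ 675.4 hPa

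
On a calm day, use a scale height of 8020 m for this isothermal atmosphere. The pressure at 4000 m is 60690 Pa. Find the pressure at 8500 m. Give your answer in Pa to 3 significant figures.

P ≈ 34600 Pa

Between two levels, P₂ = P₁ exp(−Δz/H) with Δz = z₂ − z₁.
Δz = 8500.0 − 4000.0 = 4500.0 m; Δz/H = 4500.0/8020.0 = 0.56110.
P₂ = 60690 × exp(−0.56110) = 60690 × 0.57058 = 34629 Pa.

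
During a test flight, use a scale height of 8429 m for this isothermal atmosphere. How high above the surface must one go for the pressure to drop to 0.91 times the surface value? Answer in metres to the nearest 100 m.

Set P/P₀ = exp(−z/H) = 0.91, so z = −H ln(0.91).
−ln(0.91) = 0.094311; z = 8429.0 × 0.094311 = 794.95 m.

z ≈ 800 m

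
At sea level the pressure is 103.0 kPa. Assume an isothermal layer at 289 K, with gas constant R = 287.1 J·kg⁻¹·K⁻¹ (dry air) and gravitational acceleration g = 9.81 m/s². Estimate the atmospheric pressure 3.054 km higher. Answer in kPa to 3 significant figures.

P ≈ 71.8 kPa

Scale height: H = RT/g = 287.1 × 289 / 9.81 = 8457.9 m.
Barometric formula: P = P₀ exp(−z/H).
z/H = 3054.0/8457.9 = 0.36108; exp(−0.36108) = 0.69692.
P = 103.0 × 0.69692 = 71.783 kPa.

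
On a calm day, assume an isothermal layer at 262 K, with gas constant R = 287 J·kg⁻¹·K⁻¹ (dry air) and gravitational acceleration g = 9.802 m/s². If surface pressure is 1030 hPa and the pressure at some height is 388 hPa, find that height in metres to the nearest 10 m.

z ≈ 7490 m

Scale height: H = RT/g = 287 × 262 / 9.802 = 7671.3 m.
Invert the barometric formula: z = H ln(P₀/P).
P₀/P = 1030/388 = 2.6546; ln(2.6546) = 0.97629.
z = 7671.3 × 0.97629 = 7489.4 m.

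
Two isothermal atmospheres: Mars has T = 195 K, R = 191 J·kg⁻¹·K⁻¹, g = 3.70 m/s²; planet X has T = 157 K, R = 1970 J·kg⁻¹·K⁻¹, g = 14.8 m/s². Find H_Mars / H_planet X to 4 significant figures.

H = RT/g for each body.
H_Mars = 191 × 195 / 3.70 = 10066 m.
H_planet X = 1970 × 157 / 14.8 = 20898 m.
H_Mars/H_planet X = 10066/20898 = 0.48167.

H_Mars/H_planet X ≈ 0.4817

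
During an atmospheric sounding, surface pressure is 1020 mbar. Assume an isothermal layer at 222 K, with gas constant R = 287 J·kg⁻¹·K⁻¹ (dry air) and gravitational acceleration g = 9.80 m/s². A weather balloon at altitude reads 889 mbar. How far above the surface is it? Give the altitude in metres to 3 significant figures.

z ≈ 894 m

Scale height: H = RT/g = 287 × 222 / 9.80 = 6501.4 m.
Invert the barometric formula: z = H ln(P₀/P).
P₀/P = 1020/889 = 1.1474; ln(1.1474) = 0.13750.
z = 6501.4 × 0.13750 = 893.94 m.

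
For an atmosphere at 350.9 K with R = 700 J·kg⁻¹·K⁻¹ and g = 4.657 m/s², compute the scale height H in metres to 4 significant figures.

The scale height of an isothermal atmosphere is H = RT/g.
H = 700 × 350.9 / 4.657 = 245630/4.657 = 52744 m.

H ≈ 52740 m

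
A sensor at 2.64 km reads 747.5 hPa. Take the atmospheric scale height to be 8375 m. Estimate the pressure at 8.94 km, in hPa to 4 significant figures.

Between two levels, P₂ = P₁ exp(−Δz/H) with Δz = z₂ − z₁.
Δz = 8940.0 − 2640.0 = 6300.0 m; Δz/H = 6300.0/8375.0 = 0.75224.
P₂ = 747.5 × exp(−0.75224) = 747.5 × 0.47131 = 352.30 hPa.

P ≈ 352.3 hPa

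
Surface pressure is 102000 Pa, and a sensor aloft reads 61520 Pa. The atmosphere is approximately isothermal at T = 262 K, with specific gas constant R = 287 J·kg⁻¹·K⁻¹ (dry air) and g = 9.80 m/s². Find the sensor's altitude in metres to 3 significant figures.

Scale height: H = RT/g = 287 × 262 / 9.80 = 7672.9 m.
Invert the barometric formula: z = H ln(P₀/P).
P₀/P = 102000/61520 = 1.6580; ln(1.6580) = 0.50561.
z = 7672.9 × 0.50561 = 3879.5 m.

z ≈ 3880 m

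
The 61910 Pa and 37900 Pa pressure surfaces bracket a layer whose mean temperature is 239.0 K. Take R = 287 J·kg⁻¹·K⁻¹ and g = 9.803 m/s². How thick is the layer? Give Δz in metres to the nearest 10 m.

Δz ≈ 3430 m

Hypsometric equation: Δz = (R T̄/g) ln(P₁/P₂).
R T̄/g = 287 × 239.0 / 9.803 = 6997.1 m.
ln(61910/37900) = ln(1.6335) = 0.49072.
Δz = 6997.1 × 0.49072 = 3433.6 m.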